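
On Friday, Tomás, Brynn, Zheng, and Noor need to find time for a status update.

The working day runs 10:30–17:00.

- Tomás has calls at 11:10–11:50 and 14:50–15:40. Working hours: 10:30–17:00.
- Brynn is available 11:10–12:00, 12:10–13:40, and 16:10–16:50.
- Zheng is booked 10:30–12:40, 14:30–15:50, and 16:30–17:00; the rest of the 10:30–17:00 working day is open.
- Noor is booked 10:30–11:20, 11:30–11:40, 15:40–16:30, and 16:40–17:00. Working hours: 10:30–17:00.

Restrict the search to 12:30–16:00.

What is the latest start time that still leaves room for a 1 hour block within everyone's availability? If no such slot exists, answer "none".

12:40

Tomás free within 10:30–17:00: 10:30–11:10, 11:50–14:50, 15:40–17:00.
Zheng free within 10:30–17:00: 12:40–14:30, 15:50–16:30.
Noor free within 10:30–17:00: 11:20–11:30, 11:40–15:40, 16:30–16:40.
Tomás ∩ Brynn: 11:50–12:00, 12:10–13:40, 16:10–16:50.
Tomás ∩ Brynn ∩ Zheng: 12:40–13:40, 16:10–16:30.
Tomás ∩ Brynn ∩ Zheng ∩ Noor: 12:40–13:40.
Restricted to 12:30–16:00: 12:40–13:40.
Windows ≥ 60 min: 12:40–13:40.
Latest start in the last window 12:40–13:40 is 13:40 − 60 min = 12:40.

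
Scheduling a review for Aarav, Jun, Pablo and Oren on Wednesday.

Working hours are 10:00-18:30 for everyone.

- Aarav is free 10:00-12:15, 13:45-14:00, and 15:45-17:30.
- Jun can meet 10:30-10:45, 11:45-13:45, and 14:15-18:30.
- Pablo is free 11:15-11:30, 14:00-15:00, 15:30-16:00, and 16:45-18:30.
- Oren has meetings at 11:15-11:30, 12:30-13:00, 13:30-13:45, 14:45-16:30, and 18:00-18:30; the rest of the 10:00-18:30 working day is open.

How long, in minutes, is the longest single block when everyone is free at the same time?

45 minutes

Oren free within 10:00–18:30: 10:00–11:15, 11:30–12:30, 13:00–13:30, 13:45–14:45, 16:30–18:00.
Aarav ∩ Jun: 10:30–10:45, 11:45–12:15, 15:45–17:30.
Aarav ∩ Jun ∩ Pablo: 15:45–16:00, 16:45–17:30.
Aarav ∩ Jun ∩ Pablo ∩ Oren: 16:45–17:30.
Single common window of 45 minutes.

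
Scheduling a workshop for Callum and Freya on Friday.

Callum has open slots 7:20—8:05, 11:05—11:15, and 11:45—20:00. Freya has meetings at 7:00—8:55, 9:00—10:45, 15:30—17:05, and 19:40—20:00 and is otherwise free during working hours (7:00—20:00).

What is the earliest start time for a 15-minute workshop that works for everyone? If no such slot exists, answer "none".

Freya free within 07:00–20:00: 08:55–09:00, 10:45–15:30, 17:05–19:40.
Callum ∩ Freya: 11:05–11:15, 11:45–15:30, 17:05–19:40.
Windows ≥ 15 min: 11:45–15:30, 17:05–19:40.
Earliest such window starts at 11:45.

11:45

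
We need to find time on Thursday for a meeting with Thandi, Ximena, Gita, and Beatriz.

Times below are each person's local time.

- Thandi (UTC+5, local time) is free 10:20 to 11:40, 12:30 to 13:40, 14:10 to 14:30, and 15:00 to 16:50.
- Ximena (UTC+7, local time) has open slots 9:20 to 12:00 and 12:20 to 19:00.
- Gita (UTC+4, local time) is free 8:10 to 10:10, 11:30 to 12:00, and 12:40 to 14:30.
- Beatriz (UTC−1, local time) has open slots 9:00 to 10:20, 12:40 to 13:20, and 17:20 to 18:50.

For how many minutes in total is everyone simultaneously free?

30 minutes

Thandi → UTC: 05:20–06:40, 07:30–08:40, 09:10–09:30, 10:00–11:50.
Ximena → UTC: 02:20–05:00, 05:20–12:00.
Gita → UTC: 04:10–06:10, 07:30–08:00, 08:40–10:30.
Beatriz → UTC: 10:00–11:20, 13:40–14:20, 18:20–19:50.
Thandi ∩ Ximena: 05:20–06:40, 07:30–08:40, 09:10–09:30, 10:00–11:50.
Thandi ∩ Ximena ∩ Gita: 05:20–06:10, 07:30–08:00, 09:10–09:30, 10:00–10:30.
Thandi ∩ Ximena ∩ Gita ∩ Beatriz: 10:00–10:30.
Total common minutes: 30.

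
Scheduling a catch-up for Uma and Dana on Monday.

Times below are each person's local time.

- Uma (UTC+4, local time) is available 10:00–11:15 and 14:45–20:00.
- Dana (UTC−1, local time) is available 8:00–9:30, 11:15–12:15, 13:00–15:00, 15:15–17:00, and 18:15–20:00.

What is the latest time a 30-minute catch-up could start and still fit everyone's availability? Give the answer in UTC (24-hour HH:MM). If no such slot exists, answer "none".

15:30

Uma → UTC: 06:00–07:15, 10:45–16:00.
Dana → UTC: 09:00–10:30, 12:15–13:15, 14:00–16:00, 16:15–18:00, 19:15–21:00.
Uma ∩ Dana: 12:15–13:15, 14:00–16:00.
Windows ≥ 30 min: 12:15–13:15, 14:00–16:00.
Latest start in the last window 14:00–16:00 is 16:00 − 30 min = 15:30.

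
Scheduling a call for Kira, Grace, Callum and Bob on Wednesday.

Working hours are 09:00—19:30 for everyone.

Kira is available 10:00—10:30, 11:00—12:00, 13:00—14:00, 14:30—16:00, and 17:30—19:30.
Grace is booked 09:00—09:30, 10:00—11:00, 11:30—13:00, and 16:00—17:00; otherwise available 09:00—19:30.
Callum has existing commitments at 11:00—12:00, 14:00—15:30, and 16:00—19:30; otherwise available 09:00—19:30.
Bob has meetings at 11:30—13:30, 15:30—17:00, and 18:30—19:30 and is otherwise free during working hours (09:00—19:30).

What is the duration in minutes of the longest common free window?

Grace free within 09:00–19:30: 09:30–10:00, 11:00–11:30, 13:00–16:00, 17:00–19:30.
Callum free within 09:00–19:30: 09:00–11:00, 12:00–14:00, 15:30–16:00.
Bob free within 09:00–19:30: 09:00–11:30, 13:30–15:30, 17:00–18:30.
Kira ∩ Grace: 11:00–11:30, 13:00–14:00, 14:30–16:00, 17:30–19:30.
Kira ∩ Grace ∩ Callum: 13:00–14:00, 15:30–16:00.
Kira ∩ Grace ∩ Callum ∩ Bob: 13:30–14:00.
Single common window of 30 minutes.

30 minutes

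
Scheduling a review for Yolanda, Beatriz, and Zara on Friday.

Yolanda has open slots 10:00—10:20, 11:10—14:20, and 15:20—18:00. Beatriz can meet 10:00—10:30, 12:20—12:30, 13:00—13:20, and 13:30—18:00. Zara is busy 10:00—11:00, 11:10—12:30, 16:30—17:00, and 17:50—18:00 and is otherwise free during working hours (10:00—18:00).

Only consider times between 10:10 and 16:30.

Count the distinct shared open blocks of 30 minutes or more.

2

Zara free within 10:00–18:00: 11:00–11:10, 12:30–16:30, 17:00–17:50.
Yolanda ∩ Beatriz: 10:00–10:20, 12:20–12:30, 13:00–13:20, 13:30–14:20, 15:20–18:00.
Yolanda ∩ Beatriz ∩ Zara: 13:00–13:20, 13:30–14:20, 15:20–16:30, 17:00–17:50.
Restricted to 10:10–16:30: 13:00–13:20, 13:30–14:20, 15:20–16:30.
Windows ≥ 30 min: 13:30–14:20, 15:20–16:30.
That's 2 windows.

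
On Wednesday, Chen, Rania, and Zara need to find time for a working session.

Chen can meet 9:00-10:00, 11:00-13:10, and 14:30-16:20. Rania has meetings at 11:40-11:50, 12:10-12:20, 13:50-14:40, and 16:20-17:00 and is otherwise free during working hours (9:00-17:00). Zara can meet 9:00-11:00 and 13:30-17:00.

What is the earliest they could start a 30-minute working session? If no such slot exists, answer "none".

09:00

Rania free within 09:00–17:00: 09:00–11:40, 11:50–12:10, 12:20–13:50, 14:40–16:20.
Chen ∩ Rania: 09:00–10:00, 11:00–11:40, 11:50–12:10, 12:20–13:10, 14:40–16:20.
Chen ∩ Rania ∩ Zara: 09:00–10:00, 14:40–16:20.
Windows ≥ 30 min: 09:00–10:00, 14:40–16:20.
Earliest such window starts at 09:00.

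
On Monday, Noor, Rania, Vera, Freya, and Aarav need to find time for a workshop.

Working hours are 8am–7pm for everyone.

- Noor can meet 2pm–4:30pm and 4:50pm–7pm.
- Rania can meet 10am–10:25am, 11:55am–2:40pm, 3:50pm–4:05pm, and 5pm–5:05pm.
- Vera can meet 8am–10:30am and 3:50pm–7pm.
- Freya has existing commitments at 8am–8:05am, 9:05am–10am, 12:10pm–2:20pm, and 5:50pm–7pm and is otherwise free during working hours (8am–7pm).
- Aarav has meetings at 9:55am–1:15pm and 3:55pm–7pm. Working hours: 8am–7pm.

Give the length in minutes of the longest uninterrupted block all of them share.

Freya free within 08:00–19:00: 08:05–09:05, 10:00–12:10, 14:20–17:50.
Aarav free within 08:00–19:00: 08:00–09:55, 13:15–15:55.
Noor ∩ Rania: 14:00–14:40, 15:50–16:05, 17:00–17:05.
Noor ∩ Rania ∩ Vera: 15:50–16:05, 17:00–17:05.
Noor ∩ Rania ∩ Vera ∩ Freya: 15:50–16:05, 17:00–17:05.
Noor ∩ Rania ∩ Vera ∩ Freya ∩ Aarav: 15:50–15:55.
Single common window of 5 minutes.

5 minutes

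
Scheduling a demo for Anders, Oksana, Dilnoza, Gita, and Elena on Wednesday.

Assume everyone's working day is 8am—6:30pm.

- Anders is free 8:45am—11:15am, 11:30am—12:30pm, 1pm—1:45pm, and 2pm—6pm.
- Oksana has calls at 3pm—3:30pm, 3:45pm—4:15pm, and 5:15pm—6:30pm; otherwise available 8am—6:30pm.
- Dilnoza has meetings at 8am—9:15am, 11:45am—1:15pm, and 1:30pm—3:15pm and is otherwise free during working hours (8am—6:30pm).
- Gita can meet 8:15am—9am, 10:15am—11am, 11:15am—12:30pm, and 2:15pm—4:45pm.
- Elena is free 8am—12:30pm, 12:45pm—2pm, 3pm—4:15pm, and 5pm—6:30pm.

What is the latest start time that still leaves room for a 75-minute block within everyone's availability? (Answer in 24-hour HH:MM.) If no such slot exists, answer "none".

Oksana free within 08:00–18:30: 08:00–15:00, 15:30–15:45, 16:15–17:15.
Dilnoza free within 08:00–18:30: 09:15–11:45, 13:15–13:30, 15:15–18:30.
Anders ∩ Oksana: 08:45–11:15, 11:30–12:30, 13:00–13:45, 14:00–15:00, 15:30–15:45, 16:15–17:15.
Anders ∩ Oksana ∩ Dilnoza: 09:15–11:15, 11:30–11:45, 13:15–13:30, 15:30–15:45, 16:15–17:15.
Anders ∩ Oksana ∩ Dilnoza ∩ Gita: 10:15–11:00, 11:30–11:45, 15:30–15:45, 16:15–16:45.
Anders ∩ Oksana ∩ Dilnoza ∩ Gita ∩ Elena: 10:15–11:00, 11:30–11:45, 15:30–15:45.
Windows ≥ 75 min: (none).

none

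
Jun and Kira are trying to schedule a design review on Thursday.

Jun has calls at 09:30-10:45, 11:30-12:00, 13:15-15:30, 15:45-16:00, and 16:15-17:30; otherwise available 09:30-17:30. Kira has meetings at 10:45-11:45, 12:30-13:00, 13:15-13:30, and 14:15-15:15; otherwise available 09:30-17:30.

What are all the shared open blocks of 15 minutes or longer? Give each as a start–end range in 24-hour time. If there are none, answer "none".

Jun free within 09:30–17:30: 10:45–11:30, 12:00–13:15, 15:30–15:45, 16:00–16:15.
Kira free within 09:30–17:30: 09:30–10:45, 11:45–12:30, 13:00–13:15, 13:30–14:15, 15:15–17:30.
Jun ∩ Kira: 12:00–12:30, 13:00–13:15, 15:30–15:45, 16:00–16:15.
Windows ≥ 15 min: 12:00–12:30, 13:00–13:15, 15:30–15:45, 16:00–16:15.

12:00–12:30, 13:00–13:15, 15:30–15:45, 16:00–16:15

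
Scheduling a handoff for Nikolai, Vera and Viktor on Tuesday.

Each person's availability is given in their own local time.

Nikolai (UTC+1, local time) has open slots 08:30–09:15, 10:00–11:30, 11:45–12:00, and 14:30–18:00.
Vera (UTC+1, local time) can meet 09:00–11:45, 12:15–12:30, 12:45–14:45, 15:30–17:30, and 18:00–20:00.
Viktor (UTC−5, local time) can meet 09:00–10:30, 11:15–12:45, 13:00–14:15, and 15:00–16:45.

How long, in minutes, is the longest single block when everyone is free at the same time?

Nikolai → UTC: 07:30–08:15, 09:00–10:30, 10:45–11:00, 13:30–17:00.
Vera → UTC: 08:00–10:45, 11:15–11:30, 11:45–13:45, 14:30–16:30, 17:00–19:00.
Viktor → UTC: 14:00–15:30, 16:15–17:45, 18:00–19:15, 20:00–21:45.
Nikolai ∩ Vera: 08:00–08:15, 09:00–10:30, 13:30–13:45, 14:30–16:30.
Nikolai ∩ Vera ∩ Viktor: 14:30–15:30, 16:15–16:30.
Common window lengths: 60, 15 min; longest is 60.

60 minutes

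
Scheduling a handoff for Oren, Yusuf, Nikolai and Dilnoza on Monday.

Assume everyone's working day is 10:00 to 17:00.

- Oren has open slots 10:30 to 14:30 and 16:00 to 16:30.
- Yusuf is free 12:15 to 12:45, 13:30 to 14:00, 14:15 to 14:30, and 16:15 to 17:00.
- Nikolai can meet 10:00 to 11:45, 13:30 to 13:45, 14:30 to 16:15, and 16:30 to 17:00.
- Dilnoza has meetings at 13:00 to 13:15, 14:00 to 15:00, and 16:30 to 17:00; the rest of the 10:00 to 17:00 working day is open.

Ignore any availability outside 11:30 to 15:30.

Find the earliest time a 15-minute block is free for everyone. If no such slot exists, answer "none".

Dilnoza free within 10:00–17:00: 10:00–13:00, 13:15–14:00, 15:00–16:30.
Oren ∩ Yusuf: 12:15–12:45, 13:30–14:00, 14:15–14:30, 16:15–16:30.
Oren ∩ Yusuf ∩ Nikolai: 13:30–13:45.
Oren ∩ Yusuf ∩ Nikolai ∩ Dilnoza: 13:30–13:45.
Restricted to 11:30–15:30: 13:30–13:45.
Windows ≥ 15 min: 13:30–13:45.
Earliest such window starts at 13:30.

13:30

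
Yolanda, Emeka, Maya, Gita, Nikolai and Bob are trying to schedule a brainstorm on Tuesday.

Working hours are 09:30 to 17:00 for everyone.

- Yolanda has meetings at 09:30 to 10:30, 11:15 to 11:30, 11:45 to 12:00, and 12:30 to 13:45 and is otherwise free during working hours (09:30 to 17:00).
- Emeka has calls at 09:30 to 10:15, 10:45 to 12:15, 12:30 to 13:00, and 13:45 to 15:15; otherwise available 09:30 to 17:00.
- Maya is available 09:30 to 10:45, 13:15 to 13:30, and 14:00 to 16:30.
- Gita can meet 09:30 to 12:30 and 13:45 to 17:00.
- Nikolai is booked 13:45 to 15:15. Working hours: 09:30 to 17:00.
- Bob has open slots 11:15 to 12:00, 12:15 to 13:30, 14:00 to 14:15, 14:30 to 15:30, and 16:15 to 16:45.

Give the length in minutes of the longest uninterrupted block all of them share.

Yolanda free within 09:30–17:00: 10:30–11:15, 11:30–11:45, 12:00–12:30, 13:45–17:00.
Emeka free within 09:30–17:00: 10:15–10:45, 12:15–12:30, 13:00–13:45, 15:15–17:00.
Nikolai free within 09:30–17:00: 09:30–13:45, 15:15–17:00.
Yolanda ∩ Emeka: 10:30–10:45, 12:15–12:30, 15:15–17:00.
Yolanda ∩ Emeka ∩ Maya: 10:30–10:45, 15:15–16:30.
Yolanda ∩ Emeka ∩ Maya ∩ Gita: 10:30–10:45, 15:15–16:30.
Yolanda ∩ Emeka ∩ Maya ∩ Gita ∩ Nikolai: 10:30–10:45, 15:15–16:30.
Yolanda ∩ Emeka ∩ Maya ∩ Gita ∩ Nikolai ∩ Bob: 15:15–15:30, 16:15–16:30.
Common window lengths: 15, 15 min; longest is 15.

15 minutes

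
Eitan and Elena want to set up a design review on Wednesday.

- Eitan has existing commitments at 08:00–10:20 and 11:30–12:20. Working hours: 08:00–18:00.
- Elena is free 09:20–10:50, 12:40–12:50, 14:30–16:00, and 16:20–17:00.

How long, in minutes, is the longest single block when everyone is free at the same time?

90 minutes

Eitan free within 08:00–18:00: 10:20–11:30, 12:20–18:00.
Eitan ∩ Elena: 10:20–10:50, 12:40–12:50, 14:30–16:00, 16:20–17:00.
Common window lengths: 30, 10, 90, 40 min; longest is 90.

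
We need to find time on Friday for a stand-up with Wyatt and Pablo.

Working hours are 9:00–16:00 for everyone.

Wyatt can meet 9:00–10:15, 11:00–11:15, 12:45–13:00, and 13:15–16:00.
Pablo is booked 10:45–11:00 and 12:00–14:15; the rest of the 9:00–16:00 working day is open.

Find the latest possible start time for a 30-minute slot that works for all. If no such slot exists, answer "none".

15:30

Pablo free within 09:00–16:00: 09:00–10:45, 11:00–12:00, 14:15–16:00.
Wyatt ∩ Pablo: 09:00–10:15, 11:00–11:15, 14:15–16:00.
Windows ≥ 30 min: 09:00–10:15, 14:15–16:00.
Latest start in the last window 14:15–16:00 is 16:00 − 30 min = 15:30.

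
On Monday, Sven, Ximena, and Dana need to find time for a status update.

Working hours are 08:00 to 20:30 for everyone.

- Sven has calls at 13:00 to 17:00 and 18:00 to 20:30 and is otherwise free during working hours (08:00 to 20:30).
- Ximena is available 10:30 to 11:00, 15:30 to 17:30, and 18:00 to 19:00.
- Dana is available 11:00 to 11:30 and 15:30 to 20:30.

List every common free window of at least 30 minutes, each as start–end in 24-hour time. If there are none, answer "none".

Sven free within 08:00–20:30: 08:00–13:00, 17:00–18:00.
Sven ∩ Ximena: 10:30–11:00, 17:00–17:30.
Sven ∩ Ximena ∩ Dana: 17:00–17:30.
Windows ≥ 30 min: 17:00–17:30.

17:00–17:30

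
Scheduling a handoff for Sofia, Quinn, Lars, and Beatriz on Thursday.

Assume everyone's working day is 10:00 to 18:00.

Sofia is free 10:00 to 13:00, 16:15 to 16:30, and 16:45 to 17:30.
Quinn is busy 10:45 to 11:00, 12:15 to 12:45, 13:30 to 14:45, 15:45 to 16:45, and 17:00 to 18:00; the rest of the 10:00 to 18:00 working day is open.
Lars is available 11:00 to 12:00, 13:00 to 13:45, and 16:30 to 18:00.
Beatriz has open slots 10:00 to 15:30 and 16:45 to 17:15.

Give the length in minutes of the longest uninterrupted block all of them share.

Quinn free within 10:00–18:00: 10:00–10:45, 11:00–12:15, 12:45–13:30, 14:45–15:45, 16:45–17:00.
Sofia ∩ Quinn: 10:00–10:45, 11:00–12:15, 12:45–13:00, 16:45–17:00.
Sofia ∩ Quinn ∩ Lars: 11:00–12:00, 16:45–17:00.
Sofia ∩ Quinn ∩ Lars ∩ Beatriz: 11:00–12:00, 16:45–17:00.
Common window lengths: 60, 15 min; longest is 60.

60 minutes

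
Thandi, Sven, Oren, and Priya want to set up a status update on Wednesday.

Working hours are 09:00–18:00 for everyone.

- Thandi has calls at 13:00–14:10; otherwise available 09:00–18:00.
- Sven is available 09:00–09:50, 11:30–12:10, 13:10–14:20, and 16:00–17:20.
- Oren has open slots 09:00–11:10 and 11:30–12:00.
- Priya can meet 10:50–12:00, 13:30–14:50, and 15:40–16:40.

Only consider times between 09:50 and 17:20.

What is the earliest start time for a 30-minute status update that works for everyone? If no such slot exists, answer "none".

Thandi free within 09:00–18:00: 09:00–13:00, 14:10–18:00.
Thandi ∩ Sven: 09:00–09:50, 11:30–12:10, 14:10–14:20, 16:00–17:20.
Thandi ∩ Sven ∩ Oren: 09:00–09:50, 11:30–12:00.
Thandi ∩ Sven ∩ Oren ∩ Priya: 11:30–12:00.
Restricted to 09:50–17:20: 11:30–12:00.
Windows ≥ 30 min: 11:30–12:00.
Earliest such window starts at 11:30.

11:30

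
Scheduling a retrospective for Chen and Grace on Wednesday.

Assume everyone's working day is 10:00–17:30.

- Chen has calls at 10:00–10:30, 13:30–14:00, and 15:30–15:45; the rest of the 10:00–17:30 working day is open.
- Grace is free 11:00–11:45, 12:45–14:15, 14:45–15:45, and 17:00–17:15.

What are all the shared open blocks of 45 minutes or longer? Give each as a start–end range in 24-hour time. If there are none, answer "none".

11:00–11:45, 12:45–13:30, 14:45–15:30

Chen free within 10:00–17:30: 10:30–13:30, 14:00–15:30, 15:45–17:30.
Chen ∩ Grace: 11:00–11:45, 12:45–13:30, 14:00–14:15, 14:45–15:30, 17:00–17:15.
Windows ≥ 45 min: 11:00–11:45, 12:45–13:30, 14:45–15:30.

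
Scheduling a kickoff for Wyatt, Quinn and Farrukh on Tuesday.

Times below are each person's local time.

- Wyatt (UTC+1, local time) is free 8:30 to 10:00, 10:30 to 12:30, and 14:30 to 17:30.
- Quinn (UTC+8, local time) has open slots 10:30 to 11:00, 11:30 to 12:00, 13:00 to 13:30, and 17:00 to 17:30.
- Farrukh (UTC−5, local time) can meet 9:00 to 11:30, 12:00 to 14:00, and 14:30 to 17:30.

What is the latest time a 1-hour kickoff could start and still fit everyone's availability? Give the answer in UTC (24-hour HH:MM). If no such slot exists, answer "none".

none

Wyatt → UTC: 07:30–09:00, 09:30–11:30, 13:30–16:30.
Quinn → UTC: 02:30–03:00, 03:30–04:00, 05:00–05:30, 09:00–09:30.
Farrukh → UTC: 14:00–16:30, 17:00–19:00, 19:30–22:30.
Wyatt ∩ Quinn: (none).
Wyatt ∩ Quinn ∩ Farrukh: (none).
Windows ≥ 60 min: (none).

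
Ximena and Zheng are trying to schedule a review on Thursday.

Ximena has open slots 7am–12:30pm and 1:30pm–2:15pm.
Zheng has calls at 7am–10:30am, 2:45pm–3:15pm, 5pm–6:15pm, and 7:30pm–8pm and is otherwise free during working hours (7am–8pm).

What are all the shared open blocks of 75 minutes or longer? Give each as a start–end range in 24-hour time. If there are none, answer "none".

10:30–12:30

Zheng free within 07:00–20:00: 10:30–14:45, 15:15–17:00, 18:15–19:30.
Ximena ∩ Zheng: 10:30–12:30, 13:30–14:15.
Windows ≥ 75 min: 10:30–12:30.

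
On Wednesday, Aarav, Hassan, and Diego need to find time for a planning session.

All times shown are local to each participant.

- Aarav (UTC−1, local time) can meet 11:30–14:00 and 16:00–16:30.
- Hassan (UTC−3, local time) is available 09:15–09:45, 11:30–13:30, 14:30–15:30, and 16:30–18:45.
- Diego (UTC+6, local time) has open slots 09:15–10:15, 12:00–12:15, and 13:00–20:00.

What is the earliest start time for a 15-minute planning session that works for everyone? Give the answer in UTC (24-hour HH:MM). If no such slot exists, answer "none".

Aarav → UTC: 12:30–15:00, 17:00–17:30.
Hassan → UTC: 12:15–12:45, 14:30–16:30, 17:30–18:30, 19:30–21:45.
Diego → UTC: 03:15–04:15, 06:00–06:15, 07:00–14:00.
Aarav ∩ Hassan: 12:30–12:45, 14:30–15:00.
Aarav ∩ Hassan ∩ Diego: 12:30–12:45.
Windows ≥ 15 min: 12:30–12:45.
Earliest such window starts at 12:30.

12:30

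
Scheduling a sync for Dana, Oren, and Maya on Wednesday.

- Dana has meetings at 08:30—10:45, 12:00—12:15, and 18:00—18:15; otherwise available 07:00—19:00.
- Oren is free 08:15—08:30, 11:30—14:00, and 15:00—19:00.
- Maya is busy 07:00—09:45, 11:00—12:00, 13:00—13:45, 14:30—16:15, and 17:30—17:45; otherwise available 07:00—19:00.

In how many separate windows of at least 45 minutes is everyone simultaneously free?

3

Dana free within 07:00–19:00: 07:00–08:30, 10:45–12:00, 12:15–18:00, 18:15–19:00.
Maya free within 07:00–19:00: 09:45–11:00, 12:00–13:00, 13:45–14:30, 16:15–17:30, 17:45–19:00.
Dana ∩ Oren: 08:15–08:30, 11:30–12:00, 12:15–14:00, 15:00–18:00, 18:15–19:00.
Dana ∩ Oren ∩ Maya: 12:15–13:00, 13:45–14:00, 16:15–17:30, 17:45–18:00, 18:15–19:00.
Windows ≥ 45 min: 12:15–13:00, 16:15–17:30, 18:15–19:00.
That's 3 windows.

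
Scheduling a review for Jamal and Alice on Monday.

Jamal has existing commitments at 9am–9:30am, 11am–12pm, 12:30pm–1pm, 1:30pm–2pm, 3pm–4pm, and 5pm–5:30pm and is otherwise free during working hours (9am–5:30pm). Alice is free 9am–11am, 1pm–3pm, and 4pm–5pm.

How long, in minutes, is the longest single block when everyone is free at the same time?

Jamal free within 09:00–17:30: 09:30–11:00, 12:00–12:30, 13:00–13:30, 14:00–15:00, 16:00–17:00.
Jamal ∩ Alice: 09:30–11:00, 13:00–13:30, 14:00–15:00, 16:00–17:00.
Common window lengths: 90, 30, 60, 60 min; longest is 90.

90 minutes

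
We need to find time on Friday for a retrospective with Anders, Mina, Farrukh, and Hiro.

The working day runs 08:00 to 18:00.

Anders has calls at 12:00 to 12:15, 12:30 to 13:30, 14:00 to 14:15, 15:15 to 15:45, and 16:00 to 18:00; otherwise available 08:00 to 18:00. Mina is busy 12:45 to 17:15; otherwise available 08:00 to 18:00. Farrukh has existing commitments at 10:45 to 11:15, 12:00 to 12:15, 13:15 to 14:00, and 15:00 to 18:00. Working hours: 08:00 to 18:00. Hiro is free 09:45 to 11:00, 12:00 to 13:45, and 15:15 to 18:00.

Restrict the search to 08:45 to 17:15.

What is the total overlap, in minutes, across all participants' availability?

75 minutes

Anders free within 08:00–18:00: 08:00–12:00, 12:15–12:30, 13:30–14:00, 14:15–15:15, 15:45–16:00.
Mina free within 08:00–18:00: 08:00–12:45, 17:15–18:00.
Farrukh free within 08:00–18:00: 08:00–10:45, 11:15–12:00, 12:15–13:15, 14:00–15:00.
Anders ∩ Mina: 08:00–12:00, 12:15–12:30.
Anders ∩ Mina ∩ Farrukh: 08:00–10:45, 11:15–12:00, 12:15–12:30.
Anders ∩ Mina ∩ Farrukh ∩ Hiro: 09:45–10:45, 12:15–12:30.
Restricted to 08:45–17:15: 09:45–10:45, 12:15–12:30.
Total common minutes: 60 + 15 = 75.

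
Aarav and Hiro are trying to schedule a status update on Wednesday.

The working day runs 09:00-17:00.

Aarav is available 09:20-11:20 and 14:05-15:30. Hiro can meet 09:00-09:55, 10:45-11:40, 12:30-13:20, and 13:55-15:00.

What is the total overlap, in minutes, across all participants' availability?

Aarav ∩ Hiro: 09:20–09:55, 10:45–11:20, 14:05–15:00.
Total common minutes: 35 + 35 + 55 = 125.

125 minutes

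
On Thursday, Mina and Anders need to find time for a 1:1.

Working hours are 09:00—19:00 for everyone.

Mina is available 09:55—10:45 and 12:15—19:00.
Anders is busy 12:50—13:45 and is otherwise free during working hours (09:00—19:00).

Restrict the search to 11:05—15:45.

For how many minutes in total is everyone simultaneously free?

Anders free within 09:00–19:00: 09:00–12:50, 13:45–19:00.
Mina ∩ Anders: 09:55–10:45, 12:15–12:50, 13:45–19:00.
Restricted to 11:05–15:45: 12:15–12:50, 13:45–15:45.
Total common minutes: 35 + 120 = 155.

155 minutes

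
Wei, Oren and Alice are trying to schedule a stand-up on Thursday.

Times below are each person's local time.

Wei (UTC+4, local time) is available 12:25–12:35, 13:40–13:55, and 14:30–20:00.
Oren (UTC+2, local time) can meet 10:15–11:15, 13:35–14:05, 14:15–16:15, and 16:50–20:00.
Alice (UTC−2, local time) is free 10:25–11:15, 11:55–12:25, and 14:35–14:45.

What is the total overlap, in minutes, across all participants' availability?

70 minutes

Wei → UTC: 08:25–08:35, 09:40–09:55, 10:30–16:00.
Oren → UTC: 08:15–09:15, 11:35–12:05, 12:15–14:15, 14:50–18:00.
Alice → UTC: 12:25–13:15, 13:55–14:25, 16:35–16:45.
Wei ∩ Oren: 08:25–08:35, 11:35–12:05, 12:15–14:15, 14:50–16:00.
Wei ∩ Oren ∩ Alice: 12:25–13:15, 13:55–14:15.
Total common minutes: 50 + 20 = 70.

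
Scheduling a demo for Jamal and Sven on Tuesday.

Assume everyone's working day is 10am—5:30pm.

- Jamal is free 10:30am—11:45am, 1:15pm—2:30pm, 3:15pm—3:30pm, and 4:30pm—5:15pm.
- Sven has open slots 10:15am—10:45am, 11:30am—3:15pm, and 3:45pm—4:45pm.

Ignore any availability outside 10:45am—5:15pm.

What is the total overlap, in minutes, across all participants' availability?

Jamal ∩ Sven: 10:30–10:45, 11:30–11:45, 13:15–14:30, 16:30–16:45.
Restricted to 10:45–17:15: 11:30–11:45, 13:15–14:30, 16:30–16:45.
Total common minutes: 15 + 75 + 15 = 105.

105 minutes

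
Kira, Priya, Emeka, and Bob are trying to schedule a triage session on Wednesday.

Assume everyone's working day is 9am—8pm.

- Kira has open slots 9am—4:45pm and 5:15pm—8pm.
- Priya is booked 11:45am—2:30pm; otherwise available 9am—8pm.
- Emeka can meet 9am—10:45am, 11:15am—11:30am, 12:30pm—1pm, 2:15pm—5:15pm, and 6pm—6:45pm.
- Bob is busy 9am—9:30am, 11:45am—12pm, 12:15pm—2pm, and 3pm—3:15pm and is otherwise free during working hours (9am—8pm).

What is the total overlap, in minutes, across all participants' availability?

255 minutes

Priya free within 09:00–20:00: 09:00–11:45, 14:30–20:00.
Bob free within 09:00–20:00: 09:30–11:45, 12:00–12:15, 14:00–15:00, 15:15–20:00.
Kira ∩ Priya: 09:00–11:45, 14:30–16:45, 17:15–20:00.
Kira ∩ Priya ∩ Emeka: 09:00–10:45, 11:15–11:30, 14:30–16:45, 18:00–18:45.
Kira ∩ Priya ∩ Emeka ∩ Bob: 09:30–10:45, 11:15–11:30, 14:30–15:00, 15:15–16:45, 18:00–18:45.
Total common minutes: 75 + 15 + 30 + 90 + 45 = 255.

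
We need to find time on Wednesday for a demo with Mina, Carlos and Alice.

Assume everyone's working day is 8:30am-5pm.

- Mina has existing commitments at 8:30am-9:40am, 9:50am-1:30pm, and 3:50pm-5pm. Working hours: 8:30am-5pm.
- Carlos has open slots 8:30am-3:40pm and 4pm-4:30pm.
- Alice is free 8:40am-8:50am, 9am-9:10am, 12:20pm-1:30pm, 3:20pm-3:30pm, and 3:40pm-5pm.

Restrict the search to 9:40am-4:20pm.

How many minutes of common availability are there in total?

10 minutes

Mina free within 08:30–17:00: 09:40–09:50, 13:30–15:50.
Mina ∩ Carlos: 09:40–09:50, 13:30–15:40.
Mina ∩ Carlos ∩ Alice: 15:20–15:30.
Restricted to 09:40–16:20: 15:20–15:30.
Total common minutes: 10.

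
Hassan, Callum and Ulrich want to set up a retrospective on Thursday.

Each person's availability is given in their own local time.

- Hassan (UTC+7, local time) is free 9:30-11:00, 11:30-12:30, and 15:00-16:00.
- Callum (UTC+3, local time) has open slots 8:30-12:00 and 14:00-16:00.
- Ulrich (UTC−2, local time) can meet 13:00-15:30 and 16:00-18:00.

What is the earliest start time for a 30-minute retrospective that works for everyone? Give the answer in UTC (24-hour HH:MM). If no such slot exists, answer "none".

none

Hassan → UTC: 02:30–04:00, 04:30–05:30, 08:00–09:00.
Callum → UTC: 05:30–09:00, 11:00–13:00.
Ulrich → UTC: 15:00–17:30, 18:00–20:00.
Hassan ∩ Callum: 08:00–09:00.
Hassan ∩ Callum ∩ Ulrich: (none).
Windows ≥ 30 min: (none).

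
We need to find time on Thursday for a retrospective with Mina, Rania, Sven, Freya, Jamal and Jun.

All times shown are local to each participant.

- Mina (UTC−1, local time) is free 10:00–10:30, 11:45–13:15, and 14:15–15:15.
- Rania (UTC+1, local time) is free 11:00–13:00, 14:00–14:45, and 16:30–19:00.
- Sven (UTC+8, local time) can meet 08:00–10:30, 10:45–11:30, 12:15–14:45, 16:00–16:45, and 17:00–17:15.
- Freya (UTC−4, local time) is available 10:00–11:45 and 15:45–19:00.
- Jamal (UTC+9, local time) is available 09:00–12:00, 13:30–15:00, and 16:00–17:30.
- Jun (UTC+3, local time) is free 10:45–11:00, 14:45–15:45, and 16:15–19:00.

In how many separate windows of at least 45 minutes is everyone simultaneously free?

0

Mina → UTC: 11:00–11:30, 12:45–14:15, 15:15–16:15.
Rania → UTC: 10:00–12:00, 13:00–13:45, 15:30–18:00.
Sven → UTC: 00:00–02:30, 02:45–03:30, 04:15–06:45, 08:00–08:45, 09:00–09:15.
Freya → UTC: 14:00–15:45, 19:45–23:00.
Jamal → UTC: 00:00–03:00, 04:30–06:00, 07:00–08:30.
Jun → UTC: 07:45–08:00, 11:45–12:45, 13:15–16:00.
Mina ∩ Rania: 11:00–11:30, 13:00–13:45, 15:30–16:15.
Mina ∩ Rania ∩ Sven: (none).
Mina ∩ Rania ∩ Sven ∩ Freya: (none).
Mina ∩ Rania ∩ Sven ∩ Freya ∩ Jamal: (none).
Mina ∩ Rania ∩ Sven ∩ Freya ∩ Jamal ∩ Jun: (none).
Windows ≥ 45 min: (none).
That's 0 windows.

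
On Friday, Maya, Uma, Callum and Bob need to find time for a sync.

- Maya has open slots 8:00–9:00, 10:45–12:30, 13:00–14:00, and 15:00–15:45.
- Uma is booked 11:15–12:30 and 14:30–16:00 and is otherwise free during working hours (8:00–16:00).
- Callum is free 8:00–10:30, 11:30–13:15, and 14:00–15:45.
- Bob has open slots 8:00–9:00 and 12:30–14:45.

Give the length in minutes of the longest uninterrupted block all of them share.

Uma free within 08:00–16:00: 08:00–11:15, 12:30–14:30.
Maya ∩ Uma: 08:00–09:00, 10:45–11:15, 13:00–14:00.
Maya ∩ Uma ∩ Callum: 08:00–09:00, 13:00–13:15.
Maya ∩ Uma ∩ Callum ∩ Bob: 08:00–09:00, 13:00–13:15.
Common window lengths: 60, 15 min; longest is 60.

60 minutes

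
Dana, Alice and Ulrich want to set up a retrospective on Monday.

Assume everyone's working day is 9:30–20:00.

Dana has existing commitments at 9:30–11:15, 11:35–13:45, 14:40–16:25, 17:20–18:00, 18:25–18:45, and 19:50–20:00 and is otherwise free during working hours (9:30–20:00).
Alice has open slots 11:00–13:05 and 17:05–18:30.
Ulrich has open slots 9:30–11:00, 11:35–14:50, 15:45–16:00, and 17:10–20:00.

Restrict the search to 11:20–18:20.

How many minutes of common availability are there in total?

Dana free within 09:30–20:00: 11:15–11:35, 13:45–14:40, 16:25–17:20, 18:00–18:25, 18:45–19:50.
Dana ∩ Alice: 11:15–11:35, 17:05–17:20, 18:00–18:25.
Dana ∩ Alice ∩ Ulrich: 17:10–17:20, 18:00–18:25.
Restricted to 11:20–18:20: 17:10–17:20, 18:00–18:20.
Total common minutes: 10 + 20 = 30.

30 minutes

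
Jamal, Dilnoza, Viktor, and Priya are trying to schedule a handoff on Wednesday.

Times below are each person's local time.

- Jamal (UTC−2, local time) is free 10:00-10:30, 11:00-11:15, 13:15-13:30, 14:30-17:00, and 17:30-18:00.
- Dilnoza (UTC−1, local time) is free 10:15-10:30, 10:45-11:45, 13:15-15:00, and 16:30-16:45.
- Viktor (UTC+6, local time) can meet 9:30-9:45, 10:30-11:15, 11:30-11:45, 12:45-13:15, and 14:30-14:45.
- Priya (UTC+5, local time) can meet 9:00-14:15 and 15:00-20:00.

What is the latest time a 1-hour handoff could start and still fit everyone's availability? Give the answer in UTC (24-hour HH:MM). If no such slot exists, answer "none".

Jamal → UTC: 12:00–12:30, 13:00–13:15, 15:15–15:30, 16:30–19:00, 19:30–20:00.
Dilnoza → UTC: 11:15–11:30, 11:45–12:45, 14:15–16:00, 17:30–17:45.
Viktor → UTC: 03:30–03:45, 04:30–05:15, 05:30–05:45, 06:45–07:15, 08:30–08:45.
Priya → UTC: 04:00–09:15, 10:00–15:00.
Jamal ∩ Dilnoza: 12:00–12:30, 15:15–15:30, 17:30–17:45.
Jamal ∩ Dilnoza ∩ Viktor: (none).
Jamal ∩ Dilnoza ∩ Viktor ∩ Priya: (none).
Windows ≥ 60 min: (none).

none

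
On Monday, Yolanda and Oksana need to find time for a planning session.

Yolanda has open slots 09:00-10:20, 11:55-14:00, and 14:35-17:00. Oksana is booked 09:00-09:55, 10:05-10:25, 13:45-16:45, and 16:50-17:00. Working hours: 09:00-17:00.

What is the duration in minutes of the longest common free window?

110 minutes

Oksana free within 09:00–17:00: 09:55–10:05, 10:25–13:45, 16:45–16:50.
Yolanda ∩ Oksana: 09:55–10:05, 11:55–13:45, 16:45–16:50.
Common window lengths: 10, 110, 5 min; longest is 110.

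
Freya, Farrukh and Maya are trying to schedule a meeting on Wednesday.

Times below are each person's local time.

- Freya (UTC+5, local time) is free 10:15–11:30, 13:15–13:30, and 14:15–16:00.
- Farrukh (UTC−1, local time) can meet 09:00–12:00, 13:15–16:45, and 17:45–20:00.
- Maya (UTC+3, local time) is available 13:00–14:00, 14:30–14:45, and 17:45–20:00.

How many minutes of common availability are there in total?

60 minutes

Freya → UTC: 05:15–06:30, 08:15–08:30, 09:15–11:00.
Farrukh → UTC: 10:00–13:00, 14:15–17:45, 18:45–21:00.
Maya → UTC: 10:00–11:00, 11:30–11:45, 14:45–17:00.
Freya ∩ Farrukh: 10:00–11:00.
Freya ∩ Farrukh ∩ Maya: 10:00–11:00.
Total common minutes: 60.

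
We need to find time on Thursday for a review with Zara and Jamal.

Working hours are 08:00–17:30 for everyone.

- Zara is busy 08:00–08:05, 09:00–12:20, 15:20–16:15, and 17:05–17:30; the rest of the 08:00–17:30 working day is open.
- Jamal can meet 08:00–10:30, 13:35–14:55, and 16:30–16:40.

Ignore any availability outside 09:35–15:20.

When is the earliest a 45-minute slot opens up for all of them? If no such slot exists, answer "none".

Zara free within 08:00–17:30: 08:05–09:00, 12:20–15:20, 16:15–17:05.
Zara ∩ Jamal: 08:05–09:00, 13:35–14:55, 16:30–16:40.
Restricted to 09:35–15:20: 13:35–14:55.
Windows ≥ 45 min: 13:35–14:55.
Earliest such window starts at 13:35.

13:35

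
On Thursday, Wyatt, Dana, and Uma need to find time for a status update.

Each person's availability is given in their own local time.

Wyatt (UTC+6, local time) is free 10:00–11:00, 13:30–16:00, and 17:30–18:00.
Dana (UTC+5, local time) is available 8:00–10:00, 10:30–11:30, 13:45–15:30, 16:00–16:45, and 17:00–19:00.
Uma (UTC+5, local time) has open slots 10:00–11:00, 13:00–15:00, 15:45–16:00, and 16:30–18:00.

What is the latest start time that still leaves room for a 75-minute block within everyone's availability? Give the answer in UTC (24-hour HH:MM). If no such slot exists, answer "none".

Wyatt → UTC: 04:00–05:00, 07:30–10:00, 11:30–12:00.
Dana → UTC: 03:00–05:00, 05:30–06:30, 08:45–10:30, 11:00–11:45, 12:00–14:00.
Uma → UTC: 05:00–06:00, 08:00–10:00, 10:45–11:00, 11:30–13:00.
Wyatt ∩ Dana: 04:00–05:00, 08:45–10:00, 11:30–11:45.
Wyatt ∩ Dana ∩ Uma: 08:45–10:00, 11:30–11:45.
Windows ≥ 75 min: 08:45–10:00.
Latest start in the last window 08:45–10:00 is 10:00 − 75 min = 08:45.

08:45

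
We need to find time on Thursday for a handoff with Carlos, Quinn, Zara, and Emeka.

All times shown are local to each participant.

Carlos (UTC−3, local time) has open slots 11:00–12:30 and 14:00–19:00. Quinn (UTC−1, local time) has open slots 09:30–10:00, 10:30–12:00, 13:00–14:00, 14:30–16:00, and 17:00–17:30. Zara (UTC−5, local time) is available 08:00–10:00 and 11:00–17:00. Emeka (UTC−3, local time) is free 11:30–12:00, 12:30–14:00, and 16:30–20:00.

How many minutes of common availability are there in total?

30 minutes

Carlos → UTC: 14:00–15:30, 17:00–22:00.
Quinn → UTC: 10:30–11:00, 11:30–13:00, 14:00–15:00, 15:30–17:00, 18:00–18:30.
Zara → UTC: 13:00–15:00, 16:00–22:00.
Emeka → UTC: 14:30–15:00, 15:30–17:00, 19:30–23:00.
Carlos ∩ Quinn: 14:00–15:00, 18:00–18:30.
Carlos ∩ Quinn ∩ Zara: 14:00–15:00, 18:00–18:30.
Carlos ∩ Quinn ∩ Zara ∩ Emeka: 14:30–15:00.
Total common minutes: 30.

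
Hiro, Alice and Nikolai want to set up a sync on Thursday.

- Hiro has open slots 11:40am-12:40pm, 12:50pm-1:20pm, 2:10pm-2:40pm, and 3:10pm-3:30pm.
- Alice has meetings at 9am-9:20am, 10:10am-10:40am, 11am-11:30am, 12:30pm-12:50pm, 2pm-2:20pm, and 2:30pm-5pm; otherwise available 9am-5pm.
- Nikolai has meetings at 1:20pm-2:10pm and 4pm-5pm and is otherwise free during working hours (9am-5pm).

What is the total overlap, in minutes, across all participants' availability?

Alice free within 09:00–17:00: 09:20–10:10, 10:40–11:00, 11:30–12:30, 12:50–14:00, 14:20–14:30.
Nikolai free within 09:00–17:00: 09:00–13:20, 14:10–16:00.
Hiro ∩ Alice: 11:40–12:30, 12:50–13:20, 14:20–14:30.
Hiro ∩ Alice ∩ Nikolai: 11:40–12:30, 12:50–13:20, 14:20–14:30.
Total common minutes: 50 + 30 + 10 = 90.

90 minutes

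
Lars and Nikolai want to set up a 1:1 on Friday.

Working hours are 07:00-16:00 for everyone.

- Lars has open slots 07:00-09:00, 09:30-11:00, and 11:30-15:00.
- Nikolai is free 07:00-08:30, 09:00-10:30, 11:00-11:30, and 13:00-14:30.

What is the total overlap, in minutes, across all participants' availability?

240 minutes

Lars ∩ Nikolai: 07:00–08:30, 09:30–10:30, 13:00–14:30.
Total common minutes: 90 + 60 + 90 = 240.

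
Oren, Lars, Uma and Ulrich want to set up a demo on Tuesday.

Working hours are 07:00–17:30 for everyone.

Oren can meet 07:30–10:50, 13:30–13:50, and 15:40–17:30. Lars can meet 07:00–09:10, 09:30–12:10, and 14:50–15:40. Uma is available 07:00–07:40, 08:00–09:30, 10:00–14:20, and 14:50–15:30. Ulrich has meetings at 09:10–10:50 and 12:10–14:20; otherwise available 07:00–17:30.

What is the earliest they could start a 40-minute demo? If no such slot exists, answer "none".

08:00

Ulrich free within 07:00–17:30: 07:00–09:10, 10:50–12:10, 14:20–17:30.
Oren ∩ Lars: 07:30–09:10, 09:30–10:50.
Oren ∩ Lars ∩ Uma: 07:30–07:40, 08:00–09:10, 10:00–10:50.
Oren ∩ Lars ∩ Uma ∩ Ulrich: 07:30–07:40, 08:00–09:10.
Windows ≥ 40 min: 08:00–09:10.
Earliest such window starts at 08:00.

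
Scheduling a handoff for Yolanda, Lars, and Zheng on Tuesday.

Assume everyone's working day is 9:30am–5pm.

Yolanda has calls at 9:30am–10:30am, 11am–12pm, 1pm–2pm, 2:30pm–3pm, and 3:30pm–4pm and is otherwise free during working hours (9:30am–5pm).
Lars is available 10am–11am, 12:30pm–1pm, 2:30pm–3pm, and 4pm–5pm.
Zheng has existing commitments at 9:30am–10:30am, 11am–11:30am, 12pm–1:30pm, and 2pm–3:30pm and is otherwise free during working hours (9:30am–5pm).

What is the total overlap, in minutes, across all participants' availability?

Yolanda free within 09:30–17:00: 10:30–11:00, 12:00–13:00, 14:00–14:30, 15:00–15:30, 16:00–17:00.
Zheng free within 09:30–17:00: 10:30–11:00, 11:30–12:00, 13:30–14:00, 15:30–17:00.
Yolanda ∩ Lars: 10:30–11:00, 12:30–13:00, 16:00–17:00.
Yolanda ∩ Lars ∩ Zheng: 10:30–11:00, 16:00–17:00.
Total common minutes: 30 + 60 = 90.

90 minutes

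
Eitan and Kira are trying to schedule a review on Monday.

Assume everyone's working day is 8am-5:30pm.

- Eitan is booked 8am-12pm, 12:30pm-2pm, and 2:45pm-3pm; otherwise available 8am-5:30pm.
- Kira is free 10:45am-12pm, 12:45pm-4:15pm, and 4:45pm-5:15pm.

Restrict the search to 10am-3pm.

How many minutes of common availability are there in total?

Eitan free within 08:00–17:30: 12:00–12:30, 14:00–14:45, 15:00–17:30.
Eitan ∩ Kira: 14:00–14:45, 15:00–16:15, 16:45–17:15.
Restricted to 10:00–15:00: 14:00–14:45.
Total common minutes: 45.

45 minutes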